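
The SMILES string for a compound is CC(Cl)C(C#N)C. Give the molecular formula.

Atom tally by fragment:
  CH3 → C:1 H:3
  CH(Cl) → C:1 H:1 Cl:1
  CH(CN) → C:2 H:1 N:1
  CH3 → C:1 H:3
Element totals:
  C: 5
  H: 8
  Cl: 1
  N: 1

C5H8ClN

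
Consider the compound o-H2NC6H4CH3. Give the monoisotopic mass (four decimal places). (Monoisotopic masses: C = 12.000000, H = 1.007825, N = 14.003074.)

Element totals:
  C: 7
  H: 9
  N: 1
Molecular formula: C7H9N.
  M = 7(12.0) + 9(1.007825) + 14.003074
    = 84.000000 + 9.070425 + 14.003074 = 107.073499

107.0735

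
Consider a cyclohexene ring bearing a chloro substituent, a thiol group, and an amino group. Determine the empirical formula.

C6H10ClNS

Atom tally by fragment:
  cyclohexene ring core → C:6 H:10
  (− 3 ring H displaced by substituents)
  + Cl → Cl:1
  + SH → S:1 H:1
  + NH2 → N:1 H:2
Element totals:
  C: 6
  H: 10
  Cl: 1
  N: 1
  S: 1
Molecular formula: C6H10ClNS.
gcd of subscripts (6, 1, 10, 1, 1) = 1, so the empirical formula equals the molecular formula.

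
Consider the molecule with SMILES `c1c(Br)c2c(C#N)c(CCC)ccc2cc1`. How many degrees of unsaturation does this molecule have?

Atom tally by fragment:
  naphthalene ring system core → C:10 H:8
  (− 3 ring H displaced by substituents)
  + Br → Br:1
  + CN → C:1 N:1
  + CH2CH2CH3 → C:3 H:7
Element totals:
  C: 14
  H: 12
  Br: 1
  N: 1
Molecular formula: C14H12BrN.
DoU = (2C + 2 + N − H − X) / 2 = (2·14 + 2 + 1 − 12 − 1) / 2 = 9.

9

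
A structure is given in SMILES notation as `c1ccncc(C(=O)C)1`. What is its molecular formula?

C7H7NO

Atom tally by fragment:
  pyridine ring core → C:5 H:5 N:1
  (− 1 ring H displaced by substituents)
  + COCH3 → C:2 H:3 O:1
Element totals:
  C: 7
  H: 7
  N: 1
  O: 1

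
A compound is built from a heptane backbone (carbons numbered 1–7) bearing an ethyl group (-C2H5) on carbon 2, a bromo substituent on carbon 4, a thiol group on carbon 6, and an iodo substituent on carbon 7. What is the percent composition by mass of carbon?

29.61%

Atom tally by fragment:
  CH3 → C:1 H:3
  CH(C2H5) → C:3 H:6
  CH2 → C:1 H:2
  CH(Br) → C:1 H:1 Br:1
  CH2 → C:1 H:2
  CH(SH) → C:1 H:2 S:1
  CH2I → C:1 H:2 I:1
Element totals:
  C: 9
  H: 18
  Br: 1
  I: 1
  S: 1
Molecular formula: C9H18BrIS.
Molar mass = 365.111 g/mol.
Mass from C: 9 × 12.011 = 108.099 g/mol.
%C = 108.099 / 365.111 × 100 = 29.61%.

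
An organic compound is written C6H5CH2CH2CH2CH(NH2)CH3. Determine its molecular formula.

C11H17N

Element totals:
  C: 11
  H: 17
  N: 1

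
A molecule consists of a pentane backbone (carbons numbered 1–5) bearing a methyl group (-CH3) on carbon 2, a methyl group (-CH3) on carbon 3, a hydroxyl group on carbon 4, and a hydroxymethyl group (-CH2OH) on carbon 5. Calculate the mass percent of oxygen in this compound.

21.88%

Atom tally by fragment:
  CH3 → C:1 H:3
  CH(CH3) → C:2 H:4
  CH(CH3) → C:2 H:4
  CH(OH) → C:1 H:2 O:1
  CH2CH2OH → C:2 H:5 O:1
Element totals:
  C: 8
  H: 18
  O: 2
Molecular formula: C8H18O2.
Molar mass = 146.230 g/mol.
Mass from O: 2 × 15.999 = 31.998 g/mol.
%O = 31.998 / 146.230 × 100 = 21.88%.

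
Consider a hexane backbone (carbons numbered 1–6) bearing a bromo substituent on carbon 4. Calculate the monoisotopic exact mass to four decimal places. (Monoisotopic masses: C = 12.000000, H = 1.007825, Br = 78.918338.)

Atom tally by fragment:
  CH3 → C:1 H:3
  CH2 → C:1 H:2
  CH2 → C:1 H:2
  CH(Br) → C:1 H:1 Br:1
  CH2 → C:1 H:2
  CH3 → C:1 H:3
Element totals:
  C: 6
  H: 13
  Br: 1
Molecular formula: C6H13Br.
  M = 6(12.0) + 13(1.007825) + 78.918338
    = 72.000000 + 13.101725 + 78.918338 = 164.020063

164.0201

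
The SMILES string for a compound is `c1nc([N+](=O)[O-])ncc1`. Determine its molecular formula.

Atom tally by fragment:
  pyrimidine ring core → C:4 H:4 N:2
  (− 1 ring H displaced by substituents)
  + NO2 → N:1 O:2
Element totals:
  C: 4
  H: 3
  N: 3
  O: 2

C4H3N3O2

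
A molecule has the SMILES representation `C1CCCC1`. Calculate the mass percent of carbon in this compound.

85.63%

Atom tally by fragment:
  cyclopentane ring core → C:5 H:10
Element totals:
  C: 5
  H: 10
Molecular formula: C5H10.
Molar mass = 70.135 g/mol.
Mass from C: 5 × 12.011 = 60.055 g/mol.
%C = 60.055 / 70.135 × 100 = 85.63%.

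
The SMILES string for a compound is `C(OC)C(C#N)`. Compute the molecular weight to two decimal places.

Atom tally by fragment:
  CH3OCH2 → C:2 H:5 O:1
  CH2CN → C:2 H:2 N:1
Element totals:
  C: 4
  H: 7
  N: 1
  O: 1
Molecular formula: C4H7NO.
  M = 4(12.011) + 7(1.008) + 14.007 + 15.999
    = 48.044 + 7.056 + 14.007 + 15.999 = 85.106

85.11 g/mol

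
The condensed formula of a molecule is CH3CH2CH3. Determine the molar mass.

44.10 g/mol

Element totals:
  C: 3
  H: 8
Molecular formula: C3H8.
  M = 3(12.011) + 8(1.008)
    = 36.033 + 8.064 = 44.097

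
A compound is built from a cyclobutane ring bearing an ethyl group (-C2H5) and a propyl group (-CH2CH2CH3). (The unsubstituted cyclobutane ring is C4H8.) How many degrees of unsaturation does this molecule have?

Atom tally by fragment:
  cyclobutane ring core → C:4 H:8
  (− 2 ring H displaced by substituents)
  + C2H5 → C:2 H:5
  + CH2CH2CH3 → C:3 H:7
Element totals:
  C: 9
  H: 18
Molecular formula: C9H18.
DoU = (2C + 2 + N − H − X) / 2 = (2·9 + 2 + 0 − 18 − 0) / 2 = 1.

1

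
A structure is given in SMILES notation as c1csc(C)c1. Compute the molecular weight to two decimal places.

Atom tally by fragment:
  thiophene ring core → C:4 H:4 S:1
  (− 1 ring H displaced by substituents)
  + CH3 → C:1 H:3
Element totals:
  C: 5
  H: 6
  S: 1
Molecular formula: C5H6S.
  M = 5(12.011) + 6(1.008) + 32.06
    = 60.055 + 6.048 + 32.060 = 98.163

98.16 g/mol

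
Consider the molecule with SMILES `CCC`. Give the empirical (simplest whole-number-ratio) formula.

Atom tally by fragment:
  CH3 → C:1 H:3
  CH2 → C:1 H:2
  CH3 → C:1 H:3
Element totals:
  C: 3
  H: 8
Molecular formula: C3H8.
gcd of subscripts (3, 8) = 1, so the empirical formula equals the molecular formula.

C3H8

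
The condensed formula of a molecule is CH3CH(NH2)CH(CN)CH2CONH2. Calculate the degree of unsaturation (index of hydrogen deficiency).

3

Atom tally by fragment:
  CH3 → C:1 H:3
  CH(NH2) → C:1 H:3 N:1
  CH(CN) → C:2 H:1 N:1
  CH2CONH2 → C:2 H:4 O:1 N:1
Element totals:
  C: 6
  H: 11
  N: 3
  O: 1
Molecular formula: C6H11N3O.
DoU = (2C + 2 + N − H − X) / 2 = (2·6 + 2 + 3 − 11 − 0) / 2 = 3.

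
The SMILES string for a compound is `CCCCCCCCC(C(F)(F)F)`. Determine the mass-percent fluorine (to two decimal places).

29.04%

Atom tally by fragment:
  CH3 → C:1 H:3
  CH2 → C:1 H:2
  CH2 → C:1 H:2
  CH2 → C:1 H:2
  CH2 → C:1 H:2
  CH2 → C:1 H:2
  CH2 → C:1 H:2
  CH2 → C:1 H:2
  CH2CF3 → C:2 H:2 F:3
Element totals:
  C: 10
  H: 19
  F: 3
Molecular formula: C10H19F3.
Molar mass = 196.256 g/mol.
Mass from F: 3 × 18.998 = 56.994 g/mol.
%F = 56.994 / 196.256 × 100 = 29.04%.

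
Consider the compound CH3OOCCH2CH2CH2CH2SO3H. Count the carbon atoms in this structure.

Atom tally by fragment:
  CH3OOCCH2 → C:3 H:5 O:2
  CH2 → C:1 H:2
  CH2 → C:1 H:2
  CH2SO3H → C:1 H:3 S:1 O:3
Element totals:
  C: 6
  H: 12
  O: 5
  S: 1

6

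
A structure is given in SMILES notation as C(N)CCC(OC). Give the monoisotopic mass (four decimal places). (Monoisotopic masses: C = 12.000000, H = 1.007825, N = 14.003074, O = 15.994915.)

Atom tally by fragment:
  H2NCH2 → C:1 H:4 N:1
  CH2 → C:1 H:2
  CH2 → C:1 H:2
  CH2OCH3 → C:2 H:5 O:1
Element totals:
  C: 5
  H: 13
  N: 1
  O: 1
Molecular formula: C5H13NO.
  M = 5(12.0) + 13(1.007825) + 14.003074 + 15.994915
    = 60.000000 + 13.101725 + 14.003074 + 15.994915 = 103.099714

103.0997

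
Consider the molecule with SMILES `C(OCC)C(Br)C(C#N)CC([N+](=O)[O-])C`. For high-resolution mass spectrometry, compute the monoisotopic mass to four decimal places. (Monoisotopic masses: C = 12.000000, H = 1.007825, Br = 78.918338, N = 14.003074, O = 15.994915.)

Atom tally by fragment:
  C2H5OCH2 → C:3 H:7 O:1
  CH(Br) → C:1 H:1 Br:1
  CH(CN) → C:2 H:1 N:1
  CH2 → C:1 H:2
  CH(NO2) → C:1 H:1 N:1 O:2
  CH3 → C:1 H:3
Element totals:
  C: 9
  H: 15
  Br: 1
  N: 2
  O: 3
Molecular formula: C9H15BrN2O3.
  M = 9(12.0) + 15(1.007825) + 78.918338 + 2(14.003074) + 3(15.994915)
    = 108.000000 + 15.117375 + 78.918338 + 28.006148 + 47.984745 = 278.026606

278.0266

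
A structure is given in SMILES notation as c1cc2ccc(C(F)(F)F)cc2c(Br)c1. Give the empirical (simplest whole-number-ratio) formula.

C11H6BrF3

Atom tally by fragment:
  naphthalene ring system core → C:10 H:8
  (− 2 ring H displaced by substituents)
  + CF3 → C:1 F:3
  + Br → Br:1
Element totals:
  C: 11
  H: 6
  Br: 1
  F: 3
Molecular formula: C11H6BrF3.
gcd of subscripts (1, 11, 3, 6) = 1, so the empirical formula equals the molecular formula.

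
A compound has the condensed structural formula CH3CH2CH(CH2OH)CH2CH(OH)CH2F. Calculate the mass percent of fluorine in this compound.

Element totals:
  C: 7
  H: 15
  F: 1
  O: 2
Molecular formula: C7H15FO2.
Molar mass = 150.193 g/mol.
Mass from F: 1 × 18.998 = 18.998 g/mol.
%F = 18.998 / 150.193 × 100 = 12.65%.

12.65%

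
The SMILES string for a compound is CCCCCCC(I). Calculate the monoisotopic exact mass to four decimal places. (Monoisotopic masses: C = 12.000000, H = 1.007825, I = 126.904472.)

Atom tally by fragment:
  CH3 → C:1 H:3
  CH2 → C:1 H:2
  CH2 → C:1 H:2
  CH2 → C:1 H:2
  CH2 → C:1 H:2
  CH2 → C:1 H:2
  CH2I → C:1 H:2 I:1
Element totals:
  C: 7
  H: 15
  I: 1
Molecular formula: C7H15I.
  M = 7(12.0) + 15(1.007825) + 126.904472
    = 84.000000 + 15.117375 + 126.904472 = 226.021847

226.0218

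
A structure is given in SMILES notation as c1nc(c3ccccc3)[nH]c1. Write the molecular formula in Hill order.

Atom tally by fragment:
  imidazole ring core → C:3 H:4 N:2
  (− 1 ring H displaced by substituents)
  + C6H5 → C:6 H:5
Element totals:
  C: 9
  H: 8
  N: 2

C9H8N2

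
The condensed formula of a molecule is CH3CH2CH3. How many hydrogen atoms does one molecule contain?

Atom tally by fragment:
  CH3 → C:1 H:3
  CH2 → C:1 H:2
  CH3 → C:1 H:3
Element totals:
  C: 3
  H: 8

8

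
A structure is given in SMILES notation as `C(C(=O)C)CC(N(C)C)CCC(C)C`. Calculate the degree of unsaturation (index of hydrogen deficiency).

1

Atom tally by fragment:
  CH3COCH2 → C:3 H:5 O:1
  CH2 → C:1 H:2
  CH(N(CH3)2) → C:3 H:7 N:1
  CH2 → C:1 H:2
  CH2 → C:1 H:2
  CH(CH3) → C:2 H:4
  CH3 → C:1 H:3
Element totals:
  C: 12
  H: 25
  N: 1
  O: 1
Molecular formula: C12H25NO.
DoU = (2C + 2 + N − H − X) / 2 = (2·12 + 2 + 1 − 25 − 0) / 2 = 1.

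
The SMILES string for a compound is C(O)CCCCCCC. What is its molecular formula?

Atom tally by fragment:
  HOCH2 → C:1 H:3 O:1
  CH2 → C:1 H:2
  CH2 → C:1 H:2
  CH2 → C:1 H:2
  CH2 → C:1 H:2
  CH2 → C:1 H:2
  CH2 → C:1 H:2
  CH3 → C:1 H:3
Element totals:
  C: 8
  H: 18
  O: 1

C8H18O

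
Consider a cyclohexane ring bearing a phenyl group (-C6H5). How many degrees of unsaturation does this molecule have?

Atom tally by fragment:
  cyclohexane ring core → C:6 H:12
  (− 1 ring H displaced by substituents)
  + C6H5 → C:6 H:5
Element totals:
  C: 12
  H: 16
Molecular formula: C12H16.
DoU = (2C + 2 + N − H − X) / 2 = (2·12 + 2 + 0 − 16 − 0) / 2 = 5.

5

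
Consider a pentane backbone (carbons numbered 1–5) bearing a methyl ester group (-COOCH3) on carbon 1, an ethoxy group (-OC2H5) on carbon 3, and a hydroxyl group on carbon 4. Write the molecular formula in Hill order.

Atom tally by fragment:
  CH3OOCCH2 → C:3 H:5 O:2
  CH2 → C:1 H:2
  CH(OC2H5) → C:3 H:6 O:1
  CH(OH) → C:1 H:2 O:1
  CH3 → C:1 H:3
Element totals:
  C: 9
  H: 18
  O: 4

C9H18O4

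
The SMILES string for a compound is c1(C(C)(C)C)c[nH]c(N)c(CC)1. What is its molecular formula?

C10H18N2

Atom tally by fragment:
  pyrrole ring core → C:4 H:5 N:1
  (− 3 ring H displaced by substituents)
  + C(CH3)3 → C:4 H:9
  + NH2 → N:1 H:2
  + C2H5 → C:2 H:5
Element totals:
  C: 10
  H: 18
  N: 2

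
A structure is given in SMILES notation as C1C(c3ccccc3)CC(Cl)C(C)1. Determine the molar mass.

194.70 g/mol

Atom tally by fragment:
  cyclopentane ring core → C:5 H:10
  (− 3 ring H displaced by substituents)
  + C6H5 → C:6 H:5
  + Cl → Cl:1
  + CH3 → C:1 H:3
Element totals:
  C: 12
  H: 15
  Cl: 1
Molecular formula: C12H15Cl.
  M = 12(12.011) + 15(1.008) + 35.45
    = 144.132 + 15.120 + 35.450 = 194.702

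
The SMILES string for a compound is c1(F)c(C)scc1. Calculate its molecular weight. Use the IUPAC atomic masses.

Atom tally by fragment:
  thiophene ring core → C:4 H:4 S:1
  (− 2 ring H displaced by substituents)
  + F → F:1
  + CH3 → C:1 H:3
Element totals:
  C: 5
  H: 5
  F: 1
  S: 1
Molecular formula: C5H5FS.
  M = 5(12.011) + 5(1.008) + 18.998 + 32.06
    = 60.055 + 5.040 + 18.998 + 32.060 = 116.153

116.15 g/mol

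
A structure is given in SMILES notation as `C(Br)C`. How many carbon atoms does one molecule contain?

2

Atom tally by fragment:
  BrCH2 → C:1 H:2 Br:1
  CH3 → C:1 H:3
Element totals:
  C: 2
  H: 5
  Br: 1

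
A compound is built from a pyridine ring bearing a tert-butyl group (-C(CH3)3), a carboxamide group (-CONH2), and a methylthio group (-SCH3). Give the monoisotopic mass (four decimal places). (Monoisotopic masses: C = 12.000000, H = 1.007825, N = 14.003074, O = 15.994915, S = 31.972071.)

224.0983

Atom tally by fragment:
  pyridine ring core → C:5 H:5 N:1
  (− 3 ring H displaced by substituents)
  + C(CH3)3 → C:4 H:9
  + CONH2 → C:1 H:2 O:1 N:1
  + SCH3 → C:1 H:3 S:1
Element totals:
  C: 11
  H: 16
  N: 2
  O: 1
  S: 1
Molecular formula: C11H16N2OS.
  M = 11(12.0) + 16(1.007825) + 2(14.003074) + 15.994915 + 31.972071
    = 132.000000 + 16.125200 + 28.006148 + 15.994915 + 31.972071 = 224.098334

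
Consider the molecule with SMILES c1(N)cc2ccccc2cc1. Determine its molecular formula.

Atom tally by fragment:
  naphthalene ring system core → C:10 H:8
  (− 1 ring H displaced by substituents)
  + NH2 → N:1 H:2
Element totals:
  C: 10
  H: 9
  N: 1

C10H9N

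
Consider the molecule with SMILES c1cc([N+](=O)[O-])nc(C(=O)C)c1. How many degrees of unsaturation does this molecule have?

Atom tally by fragment:
  pyridine ring core → C:5 H:5 N:1
  (− 2 ring H displaced by substituents)
  + NO2 → N:1 O:2
  + COCH3 → C:2 H:3 O:1
Element totals:
  C: 7
  H: 6
  N: 2
  O: 3
Molecular formula: C7H6N2O3.
DoU = (2C + 2 + N − H − X) / 2 = (2·7 + 2 + 2 − 6 − 0) / 2 = 6.

6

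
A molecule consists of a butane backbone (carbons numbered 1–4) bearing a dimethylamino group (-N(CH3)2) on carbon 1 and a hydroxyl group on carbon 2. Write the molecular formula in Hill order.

Atom tally by fragment:
  (CH3)2NCH2 → C:3 H:8 N:1
  CH(OH) → C:1 H:2 O:1
  CH2 → C:1 H:2
  CH3 → C:1 H:3
Element totals:
  C: 6
  H: 15
  N: 1
  O: 1

C6H15NO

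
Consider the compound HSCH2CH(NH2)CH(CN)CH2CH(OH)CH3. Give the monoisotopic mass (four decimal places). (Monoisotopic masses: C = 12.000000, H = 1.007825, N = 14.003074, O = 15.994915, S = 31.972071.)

174.0827

Element totals:
  C: 7
  H: 14
  N: 2
  O: 1
  S: 1
Molecular formula: C7H14N2OS.
  M = 7(12.0) + 14(1.007825) + 2(14.003074) + 15.994915 + 31.972071
    = 84.000000 + 14.109550 + 28.006148 + 15.994915 + 31.972071 = 174.082684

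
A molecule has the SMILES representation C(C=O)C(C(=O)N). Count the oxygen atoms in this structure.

2

Atom tally by fragment:
  OHCCH2 → C:2 H:3 O:1
  CH2CONH2 → C:2 H:4 O:1 N:1
Element totals:
  C: 4
  H: 7
  N: 1
  O: 2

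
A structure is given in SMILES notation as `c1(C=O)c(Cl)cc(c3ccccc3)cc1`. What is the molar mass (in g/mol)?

216.66 g/mol

Atom tally by fragment:
  benzene ring core → C:6 H:6
  (− 3 ring H displaced by substituents)
  + CHO → C:1 H:1 O:1
  + Cl → Cl:1
  + C6H5 → C:6 H:5
Element totals:
  C: 13
  H: 9
  Cl: 1
  O: 1
Molecular formula: C13H9ClO.
  M = 13(12.011) + 9(1.008) + 35.45 + 15.999
    = 156.143 + 9.072 + 35.450 + 15.999 = 216.664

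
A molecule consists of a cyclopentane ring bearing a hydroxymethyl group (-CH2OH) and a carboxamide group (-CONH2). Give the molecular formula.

Atom tally by fragment:
  cyclopentane ring core → C:5 H:10
  (− 2 ring H displaced by substituents)
  + CH2OH → C:1 H:3 O:1
  + CONH2 → C:1 H:2 O:1 N:1
Element totals:
  C: 7
  H: 13
  N: 1
  O: 2

C7H13NO2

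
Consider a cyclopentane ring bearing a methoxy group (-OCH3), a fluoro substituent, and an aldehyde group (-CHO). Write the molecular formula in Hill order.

C7H11FO2

Atom tally by fragment:
  cyclopentane ring core → C:5 H:10
  (− 3 ring H displaced by substituents)
  + OCH3 → C:1 H:3 O:1
  + F → F:1
  + CHO → C:1 H:1 O:1
Element totals:
  C: 7
  H: 11
  F: 1
  O: 2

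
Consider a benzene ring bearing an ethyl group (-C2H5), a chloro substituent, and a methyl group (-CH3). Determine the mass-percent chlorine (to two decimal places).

Atom tally by fragment:
  benzene ring core → C:6 H:6
  (− 3 ring H displaced by substituents)
  + C2H5 → C:2 H:5
  + Cl → Cl:1
  + CH3 → C:1 H:3
Element totals:
  C: 9
  H: 11
  Cl: 1
Molecular formula: C9H11Cl.
Molar mass = 154.637 g/mol.
Mass from Cl: 1 × 35.45 = 35.450 g/mol.
%Cl = 35.450 / 154.637 × 100 = 22.92%.

22.92%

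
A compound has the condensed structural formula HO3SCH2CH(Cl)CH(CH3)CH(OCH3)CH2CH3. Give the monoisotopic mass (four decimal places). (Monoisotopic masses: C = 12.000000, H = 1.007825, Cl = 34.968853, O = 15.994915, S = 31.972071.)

244.0536

Atom tally by fragment:
  HO3SCH2 → C:1 H:3 S:1 O:3
  CH(Cl) → C:1 H:1 Cl:1
  CH(CH3) → C:2 H:4
  CH(OCH3) → C:2 H:4 O:1
  CH2 → C:1 H:2
  CH3 → C:1 H:3
Element totals:
  C: 8
  H: 17
  Cl: 1
  O: 4
  S: 1
Molecular formula: C8H17ClO4S.
  M = 8(12.0) + 17(1.007825) + 34.968853 + 4(15.994915) + 31.972071
    = 96.000000 + 17.133025 + 34.968853 + 63.979660 + 31.972071 = 244.053609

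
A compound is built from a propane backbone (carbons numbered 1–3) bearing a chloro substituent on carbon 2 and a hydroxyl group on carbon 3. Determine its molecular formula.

C3H7ClO

Atom tally by fragment:
  CH3 → C:1 H:3
  CH(Cl) → C:1 H:1 Cl:1
  CH2OH → C:1 H:3 O:1
Element totals:
  C: 3
  H: 7
  Cl: 1
  O: 1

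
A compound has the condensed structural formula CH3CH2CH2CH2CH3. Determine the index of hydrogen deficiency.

Element totals:
  C: 5
  H: 12
Molecular formula: C5H12.
DoU = (2C + 2 + N − H − X) / 2 = (2·5 + 2 + 0 − 12 − 0) / 2 = 0.

0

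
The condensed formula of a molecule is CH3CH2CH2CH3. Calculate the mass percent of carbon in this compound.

Atom tally by fragment:
  CH3 → C:1 H:3
  CH2 → C:1 H:2
  CH2 → C:1 H:2
  CH3 → C:1 H:3
Element totals:
  C: 4
  H: 10
Molecular formula: C4H10.
Molar mass = 58.124 g/mol.
Mass from C: 4 × 12.011 = 48.044 g/mol.
%C = 48.044 / 58.124 × 100 = 82.66%.

82.66%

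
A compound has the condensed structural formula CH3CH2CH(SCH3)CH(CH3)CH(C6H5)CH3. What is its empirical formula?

Atom tally by fragment:
  CH3 → C:1 H:3
  CH2 → C:1 H:2
  CH(SCH3) → C:2 H:4 S:1
  CH(CH3) → C:2 H:4
  CH(C6H5) → C:7 H:6
  CH3 → C:1 H:3
Element totals:
  C: 14
  H: 22
  S: 1
Molecular formula: C14H22S.
gcd of subscripts (14, 22, 1) = 1, so the empirical formula equals the molecular formula.

C14H22S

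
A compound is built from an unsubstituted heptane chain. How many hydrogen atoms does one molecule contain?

16

Atom tally by fragment:
  CH3 → C:1 H:3
  CH2 → C:1 H:2
  CH2 → C:1 H:2
  CH2 → C:1 H:2
  CH2 → C:1 H:2
  CH2 → C:1 H:2
  CH3 → C:1 H:3
Element totals:
  C: 7
  H: 16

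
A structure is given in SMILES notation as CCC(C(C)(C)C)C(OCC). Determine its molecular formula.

Atom tally by fragment:
  CH3 → C:1 H:3
  CH2 → C:1 H:2
  CH(C(CH3)3) → C:5 H:10
  CH2OC2H5 → C:3 H:7 O:1
Element totals:
  C: 10
  H: 22
  O: 1

C10H22O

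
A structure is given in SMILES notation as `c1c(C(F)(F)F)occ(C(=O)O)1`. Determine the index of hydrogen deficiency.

4

Atom tally by fragment:
  furan ring core → C:4 H:4 O:1
  (− 2 ring H displaced by substituents)
  + CF3 → C:1 F:3
  + COOH → C:1 H:1 O:2
Element totals:
  C: 6
  H: 3
  F: 3
  O: 3
Molecular formula: C6H3F3O3.
DoU = (2C + 2 + N − H − X) / 2 = (2·6 + 2 + 0 − 3 − 3) / 2 = 4.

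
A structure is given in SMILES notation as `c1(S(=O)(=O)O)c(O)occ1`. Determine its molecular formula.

C4H4O5S

Atom tally by fragment:
  furan ring core → C:4 H:4 O:1
  (− 2 ring H displaced by substituents)
  + SO3H → S:1 O:3 H:1
  + OH → O:1 H:1
Element totals:
  C: 4
  H: 4
  O: 5
  S: 1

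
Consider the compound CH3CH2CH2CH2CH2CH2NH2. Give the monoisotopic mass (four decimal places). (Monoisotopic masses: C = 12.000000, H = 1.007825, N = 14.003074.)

101.1204

Atom tally by fragment:
  CH3 → C:1 H:3
  CH2 → C:1 H:2
  CH2 → C:1 H:2
  CH2 → C:1 H:2
  CH2 → C:1 H:2
  CH2NH2 → C:1 H:4 N:1
Element totals:
  C: 6
  H: 15
  N: 1
Molecular formula: C6H15N.
  M = 6(12.0) + 15(1.007825) + 14.003074
    = 72.000000 + 15.117375 + 14.003074 = 101.120449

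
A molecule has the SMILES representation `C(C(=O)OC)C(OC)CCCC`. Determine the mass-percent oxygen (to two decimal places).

27.55%

Atom tally by fragment:
  CH3OOCCH2 → C:3 H:5 O:2
  CH(OCH3) → C:2 H:4 O:1
  CH2 → C:1 H:2
  CH2 → C:1 H:2
  CH2 → C:1 H:2
  CH3 → C:1 H:3
Element totals:
  C: 9
  H: 18
  O: 3
Molecular formula: C9H18O3.
Molar mass = 174.240 g/mol.
Mass from O: 3 × 15.999 = 47.997 g/mol.
%O = 47.997 / 174.240 × 100 = 27.55%.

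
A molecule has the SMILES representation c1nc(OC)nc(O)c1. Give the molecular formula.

C5H6N2O2

Atom tally by fragment:
  pyrimidine ring core → C:4 H:4 N:2
  (− 2 ring H displaced by substituents)
  + OCH3 → C:1 H:3 O:1
  + OH → O:1 H:1
Element totals:
  C: 5
  H: 6
  N: 2
  O: 2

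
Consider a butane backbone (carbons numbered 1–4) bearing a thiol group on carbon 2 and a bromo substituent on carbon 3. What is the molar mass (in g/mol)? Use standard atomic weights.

Atom tally by fragment:
  CH3 → C:1 H:3
  CH(SH) → C:1 H:2 S:1
  CH(Br) → C:1 H:1 Br:1
  CH3 → C:1 H:3
Element totals:
  C: 4
  H: 9
  Br: 1
  S: 1
Molecular formula: C4H9BrS.
  M = 4(12.011) + 9(1.008) + 79.904 + 32.06
    = 48.044 + 9.072 + 79.904 + 32.060 = 169.080

169.08 g/mol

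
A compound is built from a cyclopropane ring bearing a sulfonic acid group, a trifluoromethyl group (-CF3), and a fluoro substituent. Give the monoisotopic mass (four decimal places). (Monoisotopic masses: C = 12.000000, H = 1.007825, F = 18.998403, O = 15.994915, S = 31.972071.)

207.9817

Atom tally by fragment:
  cyclopropane ring core → C:3 H:6
  (− 3 ring H displaced by substituents)
  + SO3H → S:1 O:3 H:1
  + CF3 → C:1 F:3
  + F → F:1
Element totals:
  C: 4
  H: 4
  F: 4
  O: 3
  S: 1
Molecular formula: C4H4F4O3S.
  M = 4(12.0) + 4(1.007825) + 4(18.998403) + 3(15.994915) + 31.972071
    = 48.000000 + 4.031300 + 75.993612 + 47.984745 + 31.972071 = 207.981728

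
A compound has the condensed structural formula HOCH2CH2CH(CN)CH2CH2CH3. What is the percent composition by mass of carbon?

Element totals:
  C: 7
  H: 13
  N: 1
  O: 1
Molecular formula: C7H13NO.
Molar mass = 127.187 g/mol.
Mass from C: 7 × 12.011 = 84.077 g/mol.
%C = 84.077 / 127.187 × 100 = 66.11%.

66.11%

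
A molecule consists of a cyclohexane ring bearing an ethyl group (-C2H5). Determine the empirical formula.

Atom tally by fragment:
  cyclohexane ring core → C:6 H:12
  (− 1 ring H displaced by substituents)
  + C2H5 → C:2 H:5
Element totals:
  C: 8
  H: 16
Molecular formula: C8H16.
gcd of subscripts = 8; dividing each by 8:
  C: 8/8 = 1
  H: 16/8 = 2

CH2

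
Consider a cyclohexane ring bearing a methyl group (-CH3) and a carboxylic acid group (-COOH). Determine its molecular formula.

Atom tally by fragment:
  cyclohexane ring core → C:6 H:12
  (− 2 ring H displaced by substituents)
  + CH3 → C:1 H:3
  + COOH → C:1 H:1 O:2
Element totals:
  C: 8
  H: 14
  O: 2

C8H14O2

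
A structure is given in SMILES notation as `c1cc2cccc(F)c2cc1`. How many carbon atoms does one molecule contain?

10

Atom tally by fragment:
  naphthalene ring system core → C:10 H:8
  (− 1 ring H displaced by substituents)
  + F → F:1
Element totals:
  C: 10
  H: 7
  F: 1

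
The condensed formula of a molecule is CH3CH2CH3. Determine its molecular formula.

C3H8

Atom tally by fragment:
  CH3 → C:1 H:3
  CH2 → C:1 H:2
  CH3 → C:1 H:3
Element totals:
  C: 3
  H: 8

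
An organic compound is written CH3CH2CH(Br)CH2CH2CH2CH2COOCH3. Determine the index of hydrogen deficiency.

1

Element totals:
  C: 9
  H: 17
  Br: 1
  O: 2
Molecular formula: C9H17BrO2.
DoU = (2C + 2 + N − H − X) / 2 = (2·9 + 2 + 0 − 17 − 1) / 2 = 1.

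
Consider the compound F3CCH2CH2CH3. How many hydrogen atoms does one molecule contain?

7

Element totals:
  C: 4
  H: 7
  F: 3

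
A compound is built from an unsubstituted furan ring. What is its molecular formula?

Atom tally by fragment:
  furan ring core → C:4 H:4 O:1
Element totals:
  C: 4
  H: 4
  O: 1

C4H4O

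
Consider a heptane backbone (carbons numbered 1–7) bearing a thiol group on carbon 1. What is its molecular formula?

C7H16S

Atom tally by fragment:
  HSCH2 → C:1 H:3 S:1
  CH2 → C:1 H:2
  CH2 → C:1 H:2
  CH2 → C:1 H:2
  CH2 → C:1 H:2
  CH2 → C:1 H:2
  CH3 → C:1 H:3
Element totals:
  C: 7
  H: 16
  S: 1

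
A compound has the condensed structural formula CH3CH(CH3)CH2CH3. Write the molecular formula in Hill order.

Element totals:
  C: 5
  H: 12

C5H12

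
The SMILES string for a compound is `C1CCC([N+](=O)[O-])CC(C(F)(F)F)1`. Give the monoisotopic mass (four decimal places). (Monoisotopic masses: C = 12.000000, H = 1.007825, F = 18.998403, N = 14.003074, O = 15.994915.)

197.0664

Atom tally by fragment:
  cyclohexane ring core → C:6 H:12
  (− 2 ring H displaced by substituents)
  + NO2 → N:1 O:2
  + CF3 → C:1 F:3
Element totals:
  C: 7
  H: 10
  F: 3
  N: 1
  O: 2
Molecular formula: C7H10F3NO2.
  M = 7(12.0) + 10(1.007825) + 3(18.998403) + 14.003074 + 2(15.994915)
    = 84.000000 + 10.078250 + 56.995209 + 14.003074 + 31.989830 = 197.066363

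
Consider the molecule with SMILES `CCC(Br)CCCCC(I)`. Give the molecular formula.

Atom tally by fragment:
  CH3 → C:1 H:3
  CH2 → C:1 H:2
  CH(Br) → C:1 H:1 Br:1
  CH2 → C:1 H:2
  CH2 → C:1 H:2
  CH2 → C:1 H:2
  CH2 → C:1 H:2
  CH2I → C:1 H:2 I:1
Element totals:
  C: 8
  H: 16
  Br: 1
  I: 1

C8H16BrI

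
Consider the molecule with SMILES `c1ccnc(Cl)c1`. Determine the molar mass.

113.54 g/mol

Atom tally by fragment:
  pyridine ring core → C:5 H:5 N:1
  (− 1 ring H displaced by substituents)
  + Cl → Cl:1
Element totals:
  C: 5
  H: 4
  Cl: 1
  N: 1
Molecular formula: C5H4ClN.
  M = 5(12.011) + 4(1.008) + 35.45 + 14.007
    = 60.055 + 4.032 + 35.450 + 14.007 = 113.544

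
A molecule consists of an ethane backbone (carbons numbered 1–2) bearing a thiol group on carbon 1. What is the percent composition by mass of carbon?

38.66%

Atom tally by fragment:
  HSCH2 → C:1 H:3 S:1
  CH3 → C:1 H:3
Element totals:
  C: 2
  H: 6
  S: 1
Molecular formula: C2H6S.
Molar mass = 62.130 g/mol.
Mass from C: 2 × 12.011 = 24.022 g/mol.
%C = 24.022 / 62.130 × 100 = 38.66%.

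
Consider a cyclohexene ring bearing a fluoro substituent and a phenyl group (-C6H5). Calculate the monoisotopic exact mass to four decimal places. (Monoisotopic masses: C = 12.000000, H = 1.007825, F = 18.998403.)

176.1001

Atom tally by fragment:
  cyclohexene ring core → C:6 H:10
  (− 2 ring H displaced by substituents)
  + F → F:1
  + C6H5 → C:6 H:5
Element totals:
  C: 12
  H: 13
  F: 1
Molecular formula: C12H13F.
  M = 12(12.0) + 13(1.007825) + 18.998403
    = 144.000000 + 13.101725 + 18.998403 = 176.100128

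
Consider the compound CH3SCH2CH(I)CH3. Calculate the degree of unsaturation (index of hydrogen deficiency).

Atom tally by fragment:
  CH3SCH2 → C:2 H:5 S:1
  CH(I) → C:1 H:1 I:1
  CH3 → C:1 H:3
Element totals:
  C: 4
  H: 9
  I: 1
  S: 1
Molecular formula: C4H9IS.
DoU = (2C + 2 + N − H − X) / 2 = (2·4 + 2 + 0 − 9 − 1) / 2 = 0.

0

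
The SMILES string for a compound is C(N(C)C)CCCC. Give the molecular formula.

C7H17N

Atom tally by fragment:
  (CH3)2NCH2 → C:3 H:8 N:1
  CH2 → C:1 H:2
  CH2 → C:1 H:2
  CH2 → C:1 H:2
  CH3 → C:1 H:3
Element totals:
  C: 7
  H: 17
  N: 1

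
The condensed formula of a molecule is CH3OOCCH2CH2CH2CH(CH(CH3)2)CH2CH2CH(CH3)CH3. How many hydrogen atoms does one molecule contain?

28

Element totals:
  C: 14
  H: 28
  O: 2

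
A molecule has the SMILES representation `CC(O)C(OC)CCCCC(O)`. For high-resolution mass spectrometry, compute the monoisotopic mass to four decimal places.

Atom tally by fragment:
  CH3 → C:1 H:3
  CH(OH) → C:1 H:2 O:1
  CH(OCH3) → C:2 H:4 O:1
  CH2 → C:1 H:2
  CH2 → C:1 H:2
  CH2 → C:1 H:2
  CH2 → C:1 H:2
  CH2OH → C:1 H:3 O:1
Element totals:
  C: 9
  H: 20
  O: 3
Molecular formula: C9H20O3.
  M = 9(12.0) + 20(1.007825) + 3(15.994915)
    = 108.000000 + 20.156500 + 47.984745 = 176.141245

176.1412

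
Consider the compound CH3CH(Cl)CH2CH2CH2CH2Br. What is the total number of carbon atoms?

Element totals:
  C: 6
  H: 12
  Br: 1
  Cl: 1

6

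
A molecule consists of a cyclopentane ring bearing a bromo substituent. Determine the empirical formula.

Atom tally by fragment:
  cyclopentane ring core → C:5 H:10
  (− 1 ring H displaced by substituents)
  + Br → Br:1
Element totals:
  C: 5
  H: 9
  Br: 1
Molecular formula: C5H9Br.
gcd of subscripts (1, 5, 9) = 1, so the empirical formula equals the molecular formula.

C5H9Br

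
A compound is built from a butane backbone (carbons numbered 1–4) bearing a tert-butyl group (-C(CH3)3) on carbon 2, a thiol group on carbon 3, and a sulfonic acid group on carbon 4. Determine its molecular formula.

C8H18O3S2

Atom tally by fragment:
  CH3 → C:1 H:3
  CH(C(CH3)3) → C:5 H:10
  CH(SH) → C:1 H:2 S:1
  CH2SO3H → C:1 H:3 S:1 O:3
Element totals:
  C: 8
  H: 18
  O: 3
  S: 2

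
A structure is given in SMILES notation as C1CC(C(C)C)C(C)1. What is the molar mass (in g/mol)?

Atom tally by fragment:
  cyclobutane ring core → C:4 H:8
  (− 2 ring H displaced by substituents)
  + CH(CH3)2 → C:3 H:7
  + CH3 → C:1 H:3
Element totals:
  C: 8
  H: 16
Molecular formula: C8H16.
  M = 8(12.011) + 16(1.008)
    = 96.088 + 16.128 = 112.216

112.22 g/mol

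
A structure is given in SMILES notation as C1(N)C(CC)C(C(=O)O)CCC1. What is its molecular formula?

C9H17NO2

Atom tally by fragment:
  cyclohexane ring core → C:6 H:12
  (− 3 ring H displaced by substituents)
  + NH2 → N:1 H:2
  + C2H5 → C:2 H:5
  + COOH → C:1 H:1 O:2
Element totals:
  C: 9
  H: 17
  N: 1
  O: 2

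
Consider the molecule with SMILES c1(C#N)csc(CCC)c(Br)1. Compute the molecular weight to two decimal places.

230.12 g/mol

Atom tally by fragment:
  thiophene ring core → C:4 H:4 S:1
  (− 3 ring H displaced by substituents)
  + CN → C:1 N:1
  + CH2CH2CH3 → C:3 H:7
  + Br → Br:1
Element totals:
  C: 8
  H: 8
  Br: 1
  N: 1
  S: 1
Molecular formula: C8H8BrNS.
  M = 8(12.011) + 8(1.008) + 79.904 + 14.007 + 32.06
    = 96.088 + 8.064 + 79.904 + 14.007 + 32.060 = 230.123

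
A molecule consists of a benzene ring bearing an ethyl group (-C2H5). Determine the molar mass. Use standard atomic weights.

106.17 g/mol

Atom tally by fragment:
  benzene ring core → C:6 H:6
  (− 1 ring H displaced by substituents)
  + C2H5 → C:2 H:5
Element totals:
  C: 8
  H: 10
Molecular formula: C8H10.
  M = 8(12.011) + 10(1.008)
    = 96.088 + 10.080 = 106.168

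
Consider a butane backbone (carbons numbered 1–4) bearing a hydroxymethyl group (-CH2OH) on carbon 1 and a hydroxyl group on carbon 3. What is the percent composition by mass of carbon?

57.66%

Atom tally by fragment:
  HOCH2CH2 → C:2 H:5 O:1
  CH2 → C:1 H:2
  CH(OH) → C:1 H:2 O:1
  CH3 → C:1 H:3
Element totals:
  C: 5
  H: 12
  O: 2
Molecular formula: C5H12O2.
Molar mass = 104.149 g/mol.
Mass from C: 5 × 12.011 = 60.055 g/mol.
%C = 60.055 / 104.149 × 100 = 57.66%.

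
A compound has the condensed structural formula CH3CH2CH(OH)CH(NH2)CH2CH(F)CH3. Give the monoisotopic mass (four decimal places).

Atom tally by fragment:
  CH3 → C:1 H:3
  CH2 → C:1 H:2
  CH(OH) → C:1 H:2 O:1
  CH(NH2) → C:1 H:3 N:1
  CH2 → C:1 H:2
  CH(F) → C:1 H:1 F:1
  CH3 → C:1 H:3
Element totals:
  C: 7
  H: 16
  F: 1
  N: 1
  O: 1
Molecular formula: C7H16FNO.
  M = 7(12.0) + 16(1.007825) + 18.998403 + 14.003074 + 15.994915
    = 84.000000 + 16.125200 + 18.998403 + 14.003074 + 15.994915 = 149.121592

149.1216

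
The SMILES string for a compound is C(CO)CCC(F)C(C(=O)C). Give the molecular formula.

C8H15FO2

Atom tally by fragment:
  HOCH2CH2 → C:2 H:5 O:1
  CH2 → C:1 H:2
  CH2 → C:1 H:2
  CH(F) → C:1 H:1 F:1
  CH2COCH3 → C:3 H:5 O:1
Element totals:
  C: 8
  H: 15
  F: 1
  O: 2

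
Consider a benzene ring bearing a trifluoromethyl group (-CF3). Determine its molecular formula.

Atom tally by fragment:
  benzene ring core → C:6 H:6
  (− 1 ring H displaced by substituents)
  + CF3 → C:1 F:3
Element totals:
  C: 7
  H: 5
  F: 3

C7H5F3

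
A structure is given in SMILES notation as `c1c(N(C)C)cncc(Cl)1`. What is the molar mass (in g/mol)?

156.61 g/mol

Atom tally by fragment:
  pyridine ring core → C:5 H:5 N:1
  (− 2 ring H displaced by substituents)
  + N(CH3)2 → N:1 C:2 H:6
  + Cl → Cl:1
Element totals:
  C: 7
  H: 9
  Cl: 1
  N: 2
Molecular formula: C7H9ClN2.
  M = 7(12.011) + 9(1.008) + 35.45 + 2(14.007)
    = 84.077 + 9.072 + 35.450 + 28.014 = 156.613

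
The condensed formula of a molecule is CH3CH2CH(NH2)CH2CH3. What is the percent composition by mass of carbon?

Element totals:
  C: 5
  H: 13
  N: 1
Molecular formula: C5H13N.
Molar mass = 87.166 g/mol.
Mass from C: 5 × 12.011 = 60.055 g/mol.
%C = 60.055 / 87.166 × 100 = 68.90%.

68.90%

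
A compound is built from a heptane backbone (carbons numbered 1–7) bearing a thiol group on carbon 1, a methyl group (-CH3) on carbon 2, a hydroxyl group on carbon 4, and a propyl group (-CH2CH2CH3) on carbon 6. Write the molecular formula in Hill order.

Atom tally by fragment:
  HSCH2 → C:1 H:3 S:1
  CH(CH3) → C:2 H:4
  CH2 → C:1 H:2
  CH(OH) → C:1 H:2 O:1
  CH2 → C:1 H:2
  CH(CH2CH2CH3) → C:4 H:8
  CH3 → C:1 H:3
Element totals:
  C: 11
  H: 24
  O: 1
  S: 1

C11H24OS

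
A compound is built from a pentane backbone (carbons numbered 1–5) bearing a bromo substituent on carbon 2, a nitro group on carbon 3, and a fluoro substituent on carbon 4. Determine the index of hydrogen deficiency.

Atom tally by fragment:
  CH3 → C:1 H:3
  CH(Br) → C:1 H:1 Br:1
  CH(NO2) → C:1 H:1 N:1 O:2
  CH(F) → C:1 H:1 F:1
  CH3 → C:1 H:3
Element totals:
  C: 5
  H: 9
  Br: 1
  F: 1
  N: 1
  O: 2
Molecular formula: C5H9BrFNO2.
DoU = (2C + 2 + N − H − X) / 2 = (2·5 + 2 + 1 − 9 − 2) / 2 = 1.

1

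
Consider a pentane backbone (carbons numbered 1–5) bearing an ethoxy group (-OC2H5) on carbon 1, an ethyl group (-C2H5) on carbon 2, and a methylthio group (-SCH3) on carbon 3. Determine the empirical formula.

Atom tally by fragment:
  C2H5OCH2 → C:3 H:7 O:1
  CH(C2H5) → C:3 H:6
  CH(SCH3) → C:2 H:4 S:1
  CH2 → C:1 H:2
  CH3 → C:1 H:3
Element totals:
  C: 10
  H: 22
  O: 1
  S: 1
Molecular formula: C10H22OS.
gcd of subscripts (10, 22, 1, 1) = 1, so the empirical formula equals the molecular formula.

C10H22OS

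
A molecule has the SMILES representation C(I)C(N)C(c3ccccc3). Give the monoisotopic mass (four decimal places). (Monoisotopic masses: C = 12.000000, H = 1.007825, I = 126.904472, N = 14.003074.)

Atom tally by fragment:
  ICH2 → C:1 H:2 I:1
  CH(NH2) → C:1 H:3 N:1
  CH2C6H5 → C:7 H:7
Element totals:
  C: 9
  H: 12
  I: 1
  N: 1
Molecular formula: C9H12IN.
  M = 9(12.0) + 12(1.007825) + 126.904472 + 14.003074
    = 108.000000 + 12.093900 + 126.904472 + 14.003074 = 261.001446

261.0014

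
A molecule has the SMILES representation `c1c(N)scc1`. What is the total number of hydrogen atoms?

5

Atom tally by fragment:
  thiophene ring core → C:4 H:4 S:1
  (− 1 ring H displaced by substituents)
  + NH2 → N:1 H:2
Element totals:
  C: 4
  H: 5
  N: 1
  S: 1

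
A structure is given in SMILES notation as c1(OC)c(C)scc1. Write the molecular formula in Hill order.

Atom tally by fragment:
  thiophene ring core → C:4 H:4 S:1
  (− 2 ring H displaced by substituents)
  + OCH3 → C:1 H:3 O:1
  + CH3 → C:1 H:3
Element totals:
  C: 6
  H: 8
  O: 1
  S: 1

C6H8OS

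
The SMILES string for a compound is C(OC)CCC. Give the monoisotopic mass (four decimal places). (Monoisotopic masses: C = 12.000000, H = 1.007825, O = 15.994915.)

Atom tally by fragment:
  CH3OCH2 → C:2 H:5 O:1
  CH2 → C:1 H:2
  CH2 → C:1 H:2
  CH3 → C:1 H:3
Element totals:
  C: 5
  H: 12
  O: 1
Molecular formula: C5H12O.
  M = 5(12.0) + 12(1.007825) + 15.994915
    = 60.000000 + 12.093900 + 15.994915 = 88.088815

88.0888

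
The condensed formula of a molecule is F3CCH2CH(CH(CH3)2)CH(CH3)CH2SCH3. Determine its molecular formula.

Element totals:
  C: 10
  H: 19
  F: 3
  S: 1

C10H19F3S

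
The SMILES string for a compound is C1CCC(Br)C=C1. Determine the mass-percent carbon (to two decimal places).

Atom tally by fragment:
  cyclohexene ring core → C:6 H:10
  (− 1 ring H displaced by substituents)
  + Br → Br:1
Element totals:
  C: 6
  H: 9
  Br: 1
Molecular formula: C6H9Br.
Molar mass = 161.042 g/mol.
Mass from C: 6 × 12.011 = 72.066 g/mol.
%C = 72.066 / 161.042 × 100 = 44.75%.

44.75%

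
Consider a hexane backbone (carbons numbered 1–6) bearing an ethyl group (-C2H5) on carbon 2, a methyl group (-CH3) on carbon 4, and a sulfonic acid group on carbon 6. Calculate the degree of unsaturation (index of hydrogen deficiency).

Atom tally by fragment:
  CH3 → C:1 H:3
  CH(C2H5) → C:3 H:6
  CH2 → C:1 H:2
  CH(CH3) → C:2 H:4
  CH2 → C:1 H:2
  CH2SO3H → C:1 H:3 S:1 O:3
Element totals:
  C: 9
  H: 20
  O: 3
  S: 1
Molecular formula: C9H20O3S.
DoU = (2C + 2 + N − H − X) / 2 = (2·9 + 2 + 0 − 20 − 0) / 2 = 0.

0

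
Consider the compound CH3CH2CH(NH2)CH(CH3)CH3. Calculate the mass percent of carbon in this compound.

Atom tally by fragment:
  CH3 → C:1 H:3
  CH2 → C:1 H:2
  CH(NH2) → C:1 H:3 N:1
  CH(CH3) → C:2 H:4
  CH3 → C:1 H:3
Element totals:
  C: 6
  H: 15
  N: 1
Molecular formula: C6H15N.
Molar mass = 101.193 g/mol.
Mass from C: 6 × 12.011 = 72.066 g/mol.
%C = 72.066 / 101.193 × 100 = 71.22%.

71.22%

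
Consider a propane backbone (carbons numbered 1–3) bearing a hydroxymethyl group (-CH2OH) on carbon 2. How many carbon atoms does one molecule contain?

Atom tally by fragment:
  CH3 → C:1 H:3
  CH(CH2OH) → C:2 H:4 O:1
  CH3 → C:1 H:3
Element totals:
  C: 4
  H: 10
  O: 1

4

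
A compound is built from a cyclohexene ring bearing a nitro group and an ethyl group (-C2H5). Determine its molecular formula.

C8H13NO2

Atom tally by fragment:
  cyclohexene ring core → C:6 H:10
  (− 2 ring H displaced by substituents)
  + NO2 → N:1 O:2
  + C2H5 → C:2 H:5
Element totals:
  C: 8
  H: 13
  N: 1
  O: 2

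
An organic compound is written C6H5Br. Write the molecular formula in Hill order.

Element totals:
  C: 6
  H: 5
  Br: 1

C6H5Br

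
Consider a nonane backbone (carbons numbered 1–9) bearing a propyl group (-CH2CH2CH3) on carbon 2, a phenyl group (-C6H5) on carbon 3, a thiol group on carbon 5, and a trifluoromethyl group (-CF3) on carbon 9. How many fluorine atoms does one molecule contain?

Atom tally by fragment:
  CH3 → C:1 H:3
  CH(CH2CH2CH3) → C:4 H:8
  CH(C6H5) → C:7 H:6
  CH2 → C:1 H:2
  CH(SH) → C:1 H:2 S:1
  CH2 → C:1 H:2
  CH2 → C:1 H:2
  CH2 → C:1 H:2
  CH2CF3 → C:2 H:2 F:3
Element totals:
  C: 19
  H: 29
  F: 3
  S: 1

3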